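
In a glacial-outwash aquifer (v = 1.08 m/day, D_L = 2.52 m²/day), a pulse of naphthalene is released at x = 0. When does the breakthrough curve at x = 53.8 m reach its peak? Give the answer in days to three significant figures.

For the 1D instantaneous-source solution, setting ∂C/∂t = 0 at fixed x gives v²t² + 2Dt − x² = 0, so t = (√(D² + v²x²) − D)/v².
√(D² + v²x²) = √(2.52² + 1.08² × 53.8²) = 58.16; v² = 1.1664.
t = (58.16 − 2.52)/1.1664 = 47.7 days (vs. the pure-advection estimate x/v = 49.8 d).

47.7 days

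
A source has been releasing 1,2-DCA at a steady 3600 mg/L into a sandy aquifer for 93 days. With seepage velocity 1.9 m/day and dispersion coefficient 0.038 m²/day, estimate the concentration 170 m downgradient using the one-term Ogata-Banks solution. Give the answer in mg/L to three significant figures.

For a continuous step input, C/C₀ ≈ ½·erfc((x−vt)/(2√(Dt))).
vt = 1.9 × 93 = 176.7 m and 2√(Dt) = 2√(0.038 × 93) = 3.760 m.
Argument (x−vt)/(2√(Dt)) = (170 − 176.7)/3.760 = -1.782; ½·erfc(-1.782) = 0.9941.
C = 3600 × 0.9941 = 3580 mg/L.

3580 mg/L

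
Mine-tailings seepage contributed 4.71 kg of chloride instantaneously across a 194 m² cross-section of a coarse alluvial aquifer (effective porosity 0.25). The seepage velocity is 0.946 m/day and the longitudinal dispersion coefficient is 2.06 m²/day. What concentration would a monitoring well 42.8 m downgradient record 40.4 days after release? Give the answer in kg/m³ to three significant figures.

For an instantaneous plane source, C(x,t) = M/(n_e·A·√(4πDt)) · exp(−(x−vt)²/(4Dt)), with n_e·A the pore (flow) area.
Plume center vt = 0.946 × 40.4 = 38.2184 m, so the well at 42.8 m is 4.5816 m downgradient of the peak.
√(4πDt) = 32.34 m, giving peak height M/(n_e·A·√(4πDt)) = 4.71/(0.25 × 194 × 32.34) = 0.003003 kg/m³.
(x−vt)²/(4Dt) = (4.5816)²/(4 × 2.06 × 40.4) = 0.06306; exp(−0.06306) = 0.9389.
C = 0.003003 × 0.9389 = 0.00282 kg/m³.

0.00282 kg/m³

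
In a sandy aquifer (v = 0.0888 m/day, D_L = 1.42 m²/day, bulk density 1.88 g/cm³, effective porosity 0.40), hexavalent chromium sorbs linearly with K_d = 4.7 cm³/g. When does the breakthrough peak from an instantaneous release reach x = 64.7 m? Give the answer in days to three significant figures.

Retardation factor R = 1 + ρ_b·K_d/n = 1 + 1.88 × 4.7/0.40 = 23.09.
Sorption retards both mechanisms: v_R = v/R = 0.003846 m/day, D_R = D/R = 0.06150 m²/day.
Peak time from v_R²t² + 2D_R t − x² = 0: t = (√(D_R² + v_R²x²) − D_R)/v_R².
√(D_R² + v_R²x²) = √(0.06150² + 0.003846² × 64.7²) = 0.2563; v_R² = 1.479e-05.
t = (0.2563 − 0.06150)/1.479e-05 = 13200 days.

13200 days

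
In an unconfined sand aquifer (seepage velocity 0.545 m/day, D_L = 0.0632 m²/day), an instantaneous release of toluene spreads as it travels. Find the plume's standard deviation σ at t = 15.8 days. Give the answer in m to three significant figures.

Dispersive spreading gives a Gaussian with σ² = 2Dt; advection only shifts the center.
σ = √(2 × 0.0632 × 15.8) = 1.41 m.

1.41 m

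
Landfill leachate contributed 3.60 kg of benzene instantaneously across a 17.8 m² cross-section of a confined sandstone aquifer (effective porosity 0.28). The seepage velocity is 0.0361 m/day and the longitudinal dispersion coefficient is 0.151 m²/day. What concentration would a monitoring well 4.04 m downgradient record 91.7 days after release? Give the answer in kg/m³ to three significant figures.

For an instantaneous plane source, C(x,t) = M/(n_e·A·√(4πDt)) · exp(−(x−vt)²/(4Dt)), with n_e·A the pore (flow) area.
Plume center vt = 0.0361 × 91.7 = 3.31037 m, so the well at 4.04 m is 0.72963 m downgradient of the peak.
√(4πDt) = 13.19 m, giving peak height M/(n_e·A·√(4πDt)) = 3.60/(0.28 × 17.8 × 13.19) = 0.05476 kg/m³.
(x−vt)²/(4Dt) = (0.72963)²/(4 × 0.151 × 91.7) = 0.009612; exp(−0.009612) = 0.9904.
C = 0.05476 × 0.9904 = 0.0542 kg/m³.

0.0542 kg/m³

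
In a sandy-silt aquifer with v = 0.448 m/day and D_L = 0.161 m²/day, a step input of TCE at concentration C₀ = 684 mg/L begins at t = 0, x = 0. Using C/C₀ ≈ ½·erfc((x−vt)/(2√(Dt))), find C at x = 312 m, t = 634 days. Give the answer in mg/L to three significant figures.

For a continuous step input, C/C₀ ≈ ½·erfc((x−vt)/(2√(Dt))).
vt = 0.448 × 634 = 284.032 m and 2√(Dt) = 2√(0.161 × 634) = 20.21 m.
Argument (x−vt)/(2√(Dt)) = (312 − 284.032)/20.21 = 1.384; ½·erfc(1.384) = 0.02516.
C = 684 × 0.02516 = 17.2 mg/L.

17.2 mg/L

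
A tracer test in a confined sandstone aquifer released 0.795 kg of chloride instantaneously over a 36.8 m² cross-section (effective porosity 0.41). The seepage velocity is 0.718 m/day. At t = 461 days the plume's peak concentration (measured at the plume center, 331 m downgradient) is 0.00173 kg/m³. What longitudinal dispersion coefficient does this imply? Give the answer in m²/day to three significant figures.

At the plume center C_max = M/(n_e·A·√(4πDt)), so D = M²/(4πt·(n_e·A·C_max)²).
n_e·A·C_max = 0.41 × 36.8 × 0.00173 = 0.02610 kg/m.
D = 0.795²/(4π × 461 × 0.02610²) = 0.160 m²/day.

0.160 m²/day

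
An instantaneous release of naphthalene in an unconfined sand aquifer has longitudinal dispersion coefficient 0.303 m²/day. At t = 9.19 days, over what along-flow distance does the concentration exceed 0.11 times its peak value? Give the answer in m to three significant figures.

The plume is Gaussian with σ = √(2Dt) = √(2 × 0.303 × 9.19) = 2.360 m.
C/C_peak = exp(−Δx²/(2σ²)) = 0.11 ⇒ Δx = σ·√(−2 ln 0.11) = 2.360 × 2.101 = 4.958 m.
Width = 2Δx = 9.92 m.

9.92 m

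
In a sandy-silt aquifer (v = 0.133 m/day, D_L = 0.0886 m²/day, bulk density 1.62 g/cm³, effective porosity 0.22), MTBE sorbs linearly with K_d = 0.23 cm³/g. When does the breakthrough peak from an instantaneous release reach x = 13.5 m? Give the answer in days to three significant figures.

260 days

Retardation factor R = 1 + ρ_b·K_d/n = 1 + 1.62 × 0.23/0.22 = 2.694.
Sorption retards both mechanisms: v_R = v/R = 0.04937 m/day, D_R = D/R = 0.03289 m²/day.
Peak time from v_R²t² + 2D_R t − x² = 0: t = (√(D_R² + v_R²x²) − D_R)/v_R².
√(D_R² + v_R²x²) = √(0.03289² + 0.04937² × 13.5²) = 0.6673; v_R² = 0.002437.
t = (0.6673 − 0.03289)/0.002437 = 260 days.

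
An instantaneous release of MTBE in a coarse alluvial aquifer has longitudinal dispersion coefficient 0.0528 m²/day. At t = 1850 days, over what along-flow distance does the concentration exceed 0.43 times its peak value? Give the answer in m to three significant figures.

The plume is Gaussian with σ = √(2Dt) = √(2 × 0.0528 × 1850) = 13.98 m.
C/C_peak = exp(−Δx²/(2σ²)) = 0.43 ⇒ Δx = σ·√(−2 ln 0.43) = 13.98 × 1.299 = 18.16 m.
Width = 2Δx = 36.3 m.

36.3 m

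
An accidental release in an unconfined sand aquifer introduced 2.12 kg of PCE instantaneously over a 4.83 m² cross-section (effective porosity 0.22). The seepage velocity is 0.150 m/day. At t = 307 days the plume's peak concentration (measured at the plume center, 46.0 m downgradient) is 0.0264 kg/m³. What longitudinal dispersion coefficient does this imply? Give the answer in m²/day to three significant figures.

At the plume center C_max = M/(n_e·A·√(4πDt)), so D = M²/(4πt·(n_e·A·C_max)²).
n_e·A·C_max = 0.22 × 4.83 × 0.0264 = 0.02805 kg/m.
D = 2.12²/(4π × 307 × 0.02805²) = 1.48 m²/day.

1.48 m²/day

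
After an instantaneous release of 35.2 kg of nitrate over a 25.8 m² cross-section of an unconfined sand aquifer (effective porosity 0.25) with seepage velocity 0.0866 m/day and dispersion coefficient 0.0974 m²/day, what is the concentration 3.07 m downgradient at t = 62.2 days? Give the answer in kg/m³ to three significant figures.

0.501 kg/m³

For an instantaneous plane source, C(x,t) = M/(n_e·A·√(4πDt)) · exp(−(x−vt)²/(4Dt)), with n_e·A the pore (flow) area.
Plume center vt = 0.0866 × 62.2 = 5.38652 m, so the well at 3.07 m is 2.31652 m upgradient of the peak.
√(4πDt) = 8.725 m, giving peak height M/(n_e·A·√(4πDt)) = 35.2/(0.25 × 25.8 × 8.725) = 0.6255 kg/m³.
(x−vt)²/(4Dt) = (-2.31652)²/(4 × 0.0974 × 62.2) = 0.2214; exp(−0.2214) = 0.8014.
C = 0.6255 × 0.8014 = 0.501 kg/m³.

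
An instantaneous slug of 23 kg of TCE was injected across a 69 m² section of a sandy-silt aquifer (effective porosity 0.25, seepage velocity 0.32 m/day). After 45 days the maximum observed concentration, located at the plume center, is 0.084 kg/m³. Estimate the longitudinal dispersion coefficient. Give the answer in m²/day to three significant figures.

0.446 m²/day

At the plume center C_max = M/(n_e·A·√(4πDt)), so D = M²/(4πt·(n_e·A·C_max)²).
n_e·A·C_max = 0.25 × 69 × 0.084 = 1.449 kg/m.
D = 23²/(4π × 45 × 1.449²) = 0.446 m²/day.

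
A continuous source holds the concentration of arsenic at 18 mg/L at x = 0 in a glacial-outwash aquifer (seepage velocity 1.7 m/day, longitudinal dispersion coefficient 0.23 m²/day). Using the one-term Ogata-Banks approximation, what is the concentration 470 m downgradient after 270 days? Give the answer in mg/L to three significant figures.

2.91 mg/L

For a continuous step input, C/C₀ ≈ ½·erfc((x−vt)/(2√(Dt))).
vt = 1.7 × 270 = 459 m and 2√(Dt) = 2√(0.23 × 270) = 15.76 m.
Argument (x−vt)/(2√(Dt)) = (470 − 459)/15.76 = 0.6980; ½·erfc(0.6980) = 0.1618.
C = 18 × 0.1618 = 2.91 mg/L.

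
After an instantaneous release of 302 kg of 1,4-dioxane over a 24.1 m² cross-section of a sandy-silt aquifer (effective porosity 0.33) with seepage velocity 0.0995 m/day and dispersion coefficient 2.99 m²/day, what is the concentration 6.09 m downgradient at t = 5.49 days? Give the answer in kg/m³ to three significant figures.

For an instantaneous plane source, C(x,t) = M/(n_e·A·√(4πDt)) · exp(−(x−vt)²/(4Dt)), with n_e·A the pore (flow) area.
Plume center vt = 0.0995 × 5.49 = 0.546255 m, so the well at 6.09 m is 5.543745 m downgradient of the peak.
√(4πDt) = 14.36 m, giving peak height M/(n_e·A·√(4πDt)) = 302/(0.33 × 24.1 × 14.36) = 2.644 kg/m³.
(x−vt)²/(4Dt) = (5.543745)²/(4 × 2.99 × 5.49) = 0.4681; exp(−0.4681) = 0.6262.
C = 2.644 × 0.6262 = 1.66 kg/m³.

1.66 kg/m³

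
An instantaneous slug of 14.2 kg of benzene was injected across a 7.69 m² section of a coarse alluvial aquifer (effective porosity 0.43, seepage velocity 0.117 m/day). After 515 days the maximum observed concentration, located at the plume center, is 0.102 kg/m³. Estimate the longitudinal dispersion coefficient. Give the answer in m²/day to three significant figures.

0.274 m²/day

At the plume center C_max = M/(n_e·A·√(4πDt)), so D = M²/(4πt·(n_e·A·C_max)²).
n_e·A·C_max = 0.43 × 7.69 × 0.102 = 0.3373 kg/m.
D = 14.2²/(4π × 515 × 0.3373²) = 0.274 m²/day.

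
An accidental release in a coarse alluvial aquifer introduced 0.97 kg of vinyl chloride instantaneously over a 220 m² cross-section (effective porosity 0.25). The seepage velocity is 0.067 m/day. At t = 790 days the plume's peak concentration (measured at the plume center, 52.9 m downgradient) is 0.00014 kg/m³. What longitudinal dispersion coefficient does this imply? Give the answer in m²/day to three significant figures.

At the plume center C_max = M/(n_e·A·√(4πDt)), so D = M²/(4πt·(n_e·A·C_max)²).
n_e·A·C_max = 0.25 × 220 × 0.00014 = 0.007700 kg/m.
D = 0.97²/(4π × 790 × 0.007700²) = 1.60 m²/day.

1.60 m²/day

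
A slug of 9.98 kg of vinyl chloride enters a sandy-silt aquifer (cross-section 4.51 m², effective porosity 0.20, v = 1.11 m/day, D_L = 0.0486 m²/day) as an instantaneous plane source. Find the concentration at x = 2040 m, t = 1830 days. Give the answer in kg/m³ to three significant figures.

0.268 kg/m³

For an instantaneous plane source, C(x,t) = M/(n_e·A·√(4πDt)) · exp(−(x−vt)²/(4Dt)), with n_e·A the pore (flow) area.
Plume center vt = 1.11 × 1830 = 2031.3 m, so the well at 2040 m is 8.7 m downgradient of the peak.
√(4πDt) = 33.43 m, giving peak height M/(n_e·A·√(4πDt)) = 9.98/(0.20 × 4.51 × 33.43) = 0.3310 kg/m³.
(x−vt)²/(4Dt) = (8.7)²/(4 × 0.0486 × 1830) = 0.2128; exp(−0.2128) = 0.8083.
C = 0.3310 × 0.8083 = 0.268 kg/m³.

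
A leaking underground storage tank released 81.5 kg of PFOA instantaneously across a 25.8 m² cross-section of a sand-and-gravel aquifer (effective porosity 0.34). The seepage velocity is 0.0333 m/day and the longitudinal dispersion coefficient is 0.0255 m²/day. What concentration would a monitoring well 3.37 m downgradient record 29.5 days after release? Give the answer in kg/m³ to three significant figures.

For an instantaneous plane source, C(x,t) = M/(n_e·A·√(4πDt)) · exp(−(x−vt)²/(4Dt)), with n_e·A the pore (flow) area.
Plume center vt = 0.0333 × 29.5 = 0.98235 m, so the well at 3.37 m is 2.38765 m downgradient of the peak.
√(4πDt) = 3.075 m, giving peak height M/(n_e·A·√(4πDt)) = 81.5/(0.34 × 25.8 × 3.075) = 3.021 kg/m³.
(x−vt)²/(4Dt) = (2.38765)²/(4 × 0.0255 × 29.5) = 1.895; exp(−1.895) = 0.1503.
C = 3.021 × 0.1503 = 0.454 kg/m³.

0.454 kg/m³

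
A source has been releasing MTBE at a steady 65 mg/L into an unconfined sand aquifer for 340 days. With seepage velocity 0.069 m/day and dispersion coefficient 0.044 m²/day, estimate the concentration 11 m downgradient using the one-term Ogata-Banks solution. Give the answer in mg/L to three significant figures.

For a continuous step input, C/C₀ ≈ ½·erfc((x−vt)/(2√(Dt))).
vt = 0.069 × 340 = 23.46 m and 2√(Dt) = 2√(0.044 × 340) = 7.736 m.
Argument (x−vt)/(2√(Dt)) = (11 − 23.46)/7.736 = -1.611; ½·erfc(-1.611) = 0.9886.
C = 65 × 0.9886 = 64.3 mg/L.

64.3 mg/L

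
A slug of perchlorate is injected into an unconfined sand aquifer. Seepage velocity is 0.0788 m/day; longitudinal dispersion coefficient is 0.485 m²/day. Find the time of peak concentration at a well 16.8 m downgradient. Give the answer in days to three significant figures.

149 days

For the 1D instantaneous-source solution, setting ∂C/∂t = 0 at fixed x gives v²t² + 2Dt − x² = 0, so t = (√(D² + v²x²) − D)/v².
√(D² + v²x²) = √(0.485² + 0.0788² × 16.8²) = 1.410; v² = 0.00620944.
t = (1.410 − 0.485)/0.00620944 = 149 days (vs. the pure-advection estimate x/v = 213 d).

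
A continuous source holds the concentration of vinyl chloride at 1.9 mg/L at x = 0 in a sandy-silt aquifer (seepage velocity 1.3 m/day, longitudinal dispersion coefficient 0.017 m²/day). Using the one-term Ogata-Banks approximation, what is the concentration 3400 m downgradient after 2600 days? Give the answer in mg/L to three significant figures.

For a continuous step input, C/C₀ ≈ ½·erfc((x−vt)/(2√(Dt))).
vt = 1.3 × 2600 = 3380 m and 2√(Dt) = 2√(0.017 × 2600) = 13.30 m.
Argument (x−vt)/(2√(Dt)) = (3400 − 3380)/13.30 = 1.504; ½·erfc(1.504) = 0.01671.
C = 1.9 × 0.01671 = 0.0317 mg/L.

0.0317 mg/L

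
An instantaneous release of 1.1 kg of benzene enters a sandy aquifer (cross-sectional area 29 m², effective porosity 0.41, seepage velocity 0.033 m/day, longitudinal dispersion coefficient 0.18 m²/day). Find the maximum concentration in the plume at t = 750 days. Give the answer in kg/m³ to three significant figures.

The peak of an instantaneous 1D plume sits at x = vt; there the Gaussian factor is 1 and C_max = M/(n_e·A·√(4πDt)), where n_e·A is the pore area the mass is dissolved in.
√(4πDt) = √(4π × 0.18 × 750) = 41.19 m, so C_max = 1.1/(0.41 × 29 × 41.19) = 0.00225 kg/m³.

0.00225 kg/m³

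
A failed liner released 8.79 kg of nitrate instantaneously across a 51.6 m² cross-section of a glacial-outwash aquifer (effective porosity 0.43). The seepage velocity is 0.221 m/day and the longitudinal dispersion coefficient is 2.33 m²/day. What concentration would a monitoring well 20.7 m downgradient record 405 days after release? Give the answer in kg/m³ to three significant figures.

0.00104 kg/m³

For an instantaneous plane source, C(x,t) = M/(n_e·A·√(4πDt)) · exp(−(x−vt)²/(4Dt)), with n_e·A the pore (flow) area.
Plume center vt = 0.221 × 405 = 89.505 m, so the well at 20.7 m is 68.805 m upgradient of the peak.
√(4πDt) = 108.9 m, giving peak height M/(n_e·A·√(4πDt)) = 8.79/(0.43 × 51.6 × 108.9) = 0.003638 kg/m³.
(x−vt)²/(4Dt) = (-68.805)²/(4 × 2.33 × 405) = 1.254; exp(−1.254) = 0.2854.
C = 0.003638 × 0.2854 = 0.00104 kg/m³.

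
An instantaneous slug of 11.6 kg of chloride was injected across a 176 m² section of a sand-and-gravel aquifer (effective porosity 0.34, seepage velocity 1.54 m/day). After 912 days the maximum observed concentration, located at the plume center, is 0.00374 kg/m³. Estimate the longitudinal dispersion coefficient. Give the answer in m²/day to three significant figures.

At the plume center C_max = M/(n_e·A·√(4πDt)), so D = M²/(4πt·(n_e·A·C_max)²).
n_e·A·C_max = 0.34 × 176 × 0.00374 = 0.2238 kg/m.
D = 11.6²/(4π × 912 × 0.2238²) = 0.234 m²/day.

0.234 m²/day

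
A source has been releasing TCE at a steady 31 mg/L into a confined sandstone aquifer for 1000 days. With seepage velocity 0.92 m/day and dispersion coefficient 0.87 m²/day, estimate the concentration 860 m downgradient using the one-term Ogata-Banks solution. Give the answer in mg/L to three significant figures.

28.7 mg/L

For a continuous step input, C/C₀ ≈ ½·erfc((x−vt)/(2√(Dt))).
vt = 0.92 × 1000 = 920 m and 2√(Dt) = 2√(0.87 × 1000) = 58.99 m.
Argument (x−vt)/(2√(Dt)) = (860 − 920)/58.99 = -1.017; ½·erfc(-1.017) = 0.9248.
C = 31 × 0.9248 = 28.7 mg/L.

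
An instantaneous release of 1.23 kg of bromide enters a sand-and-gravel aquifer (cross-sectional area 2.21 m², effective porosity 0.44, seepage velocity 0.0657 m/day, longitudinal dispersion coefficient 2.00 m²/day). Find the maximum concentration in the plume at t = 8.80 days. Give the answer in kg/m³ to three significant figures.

0.0851 kg/m³

The peak of an instantaneous 1D plume sits at x = vt; there the Gaussian factor is 1 and C_max = M/(n_e·A·√(4πDt)), where n_e·A is the pore area the mass is dissolved in.
√(4πDt) = √(4π × 2.00 × 8.80) = 14.87 m, so C_max = 1.23/(0.44 × 2.21 × 14.87) = 0.0851 kg/m³.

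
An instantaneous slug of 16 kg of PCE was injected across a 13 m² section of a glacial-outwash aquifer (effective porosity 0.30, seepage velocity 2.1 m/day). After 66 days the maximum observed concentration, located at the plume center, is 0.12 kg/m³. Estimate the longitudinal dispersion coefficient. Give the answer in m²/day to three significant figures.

At the plume center C_max = M/(n_e·A·√(4πDt)), so D = M²/(4πt·(n_e·A·C_max)²).
n_e·A·C_max = 0.30 × 13 × 0.12 = 0.4680 kg/m.
D = 16²/(4π × 66 × 0.4680²) = 1.41 m²/day.

1.41 m²/day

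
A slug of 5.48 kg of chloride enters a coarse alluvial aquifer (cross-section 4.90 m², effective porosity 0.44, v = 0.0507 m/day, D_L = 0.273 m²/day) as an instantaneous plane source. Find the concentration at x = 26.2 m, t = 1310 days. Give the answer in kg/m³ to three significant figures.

0.0122 kg/m³

For an instantaneous plane source, C(x,t) = M/(n_e·A·√(4πDt)) · exp(−(x−vt)²/(4Dt)), with n_e·A the pore (flow) area.
Plume center vt = 0.0507 × 1310 = 66.417 m, so the well at 26.2 m is 40.217 m upgradient of the peak.
√(4πDt) = 67.04 m, giving peak height M/(n_e·A·√(4πDt)) = 5.48/(0.44 × 4.90 × 67.04) = 0.03791 kg/m³.
(x−vt)²/(4Dt) = (-40.217)²/(4 × 0.273 × 1310) = 1.131; exp(−1.131) = 0.3227.
C = 0.03791 × 0.3227 = 0.0122 kg/m³.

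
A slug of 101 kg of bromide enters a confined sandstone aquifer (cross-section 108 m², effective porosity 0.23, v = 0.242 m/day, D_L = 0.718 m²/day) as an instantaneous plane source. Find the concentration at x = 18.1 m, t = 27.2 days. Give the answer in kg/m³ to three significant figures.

0.0475 kg/m³

For an instantaneous plane source, C(x,t) = M/(n_e·A·√(4πDt)) · exp(−(x−vt)²/(4Dt)), with n_e·A the pore (flow) area.
Plume center vt = 0.242 × 27.2 = 6.5824 m, so the well at 18.1 m is 11.5176 m downgradient of the peak.
√(4πDt) = 15.67 m, giving peak height M/(n_e·A·√(4πDt)) = 101/(0.23 × 108 × 15.67) = 0.2595 kg/m³.
(x−vt)²/(4Dt) = (11.5176)²/(4 × 0.718 × 27.2) = 1.698; exp(−1.698) = 0.1830.
C = 0.2595 × 0.1830 = 0.0475 kg/m³.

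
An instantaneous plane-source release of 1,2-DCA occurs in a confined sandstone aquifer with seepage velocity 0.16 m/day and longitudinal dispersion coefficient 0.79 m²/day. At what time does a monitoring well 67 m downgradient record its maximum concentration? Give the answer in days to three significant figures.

389 days

For the 1D instantaneous-source solution, setting ∂C/∂t = 0 at fixed x gives v²t² + 2Dt − x² = 0, so t = (√(D² + v²x²) − D)/v².
√(D² + v²x²) = √(0.79² + 0.16² × 67²) = 10.75; v² = 0.0256.
t = (10.75 − 0.79)/0.0256 = 389 days (vs. the pure-advection estimate x/v = 419 d).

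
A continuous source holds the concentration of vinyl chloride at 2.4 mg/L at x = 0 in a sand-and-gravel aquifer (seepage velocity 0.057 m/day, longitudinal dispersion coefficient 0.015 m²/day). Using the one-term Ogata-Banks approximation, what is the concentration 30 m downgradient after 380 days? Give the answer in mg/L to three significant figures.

0.0162 mg/L

For a continuous step input, C/C₀ ≈ ½·erfc((x−vt)/(2√(Dt))).
vt = 0.057 × 380 = 21.66 m and 2√(Dt) = 2√(0.015 × 380) = 4.775 m.
Argument (x−vt)/(2√(Dt)) = (30 − 21.66)/4.775 = 1.747; ½·erfc(1.747) = 0.006744.
C = 2.4 × 0.006744 = 0.0162 mg/L.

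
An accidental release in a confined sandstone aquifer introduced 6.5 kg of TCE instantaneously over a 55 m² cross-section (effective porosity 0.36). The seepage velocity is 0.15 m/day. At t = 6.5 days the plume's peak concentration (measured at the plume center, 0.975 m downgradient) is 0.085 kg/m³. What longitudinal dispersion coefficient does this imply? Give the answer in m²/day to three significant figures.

0.183 m²/day

At the plume center C_max = M/(n_e·A·√(4πDt)), so D = M²/(4πt·(n_e·A·C_max)²).
n_e·A·C_max = 0.36 × 55 × 0.085 = 1.683 kg/m.
D = 6.5²/(4π × 6.5 × 1.683²) = 0.183 m²/day.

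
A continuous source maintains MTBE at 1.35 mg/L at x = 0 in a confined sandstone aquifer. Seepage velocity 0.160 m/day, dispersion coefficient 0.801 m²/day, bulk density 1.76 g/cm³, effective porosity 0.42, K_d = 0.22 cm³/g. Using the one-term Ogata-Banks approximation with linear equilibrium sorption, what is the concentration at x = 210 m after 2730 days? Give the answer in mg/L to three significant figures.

0.866 mg/L

Retardation factor R = 1 + ρ_b·K_d/n = 1 + 1.76 × 0.22/0.42 = 1.922.
Sorption retards both mechanisms: v_R = v/R = 0.08325 m/day, D_R = D/R = 0.4168 m²/day.
v_R·t = 0.08325 × 2730 = 227.2725 m; 2√(D_R t) = 67.46 m; argument = (210 − 227.2725)/67.46 = -0.2560.
C = C₀ × ½·erfc(-0.2560) = 1.35 × 0.6413 = 0.866 mg/L.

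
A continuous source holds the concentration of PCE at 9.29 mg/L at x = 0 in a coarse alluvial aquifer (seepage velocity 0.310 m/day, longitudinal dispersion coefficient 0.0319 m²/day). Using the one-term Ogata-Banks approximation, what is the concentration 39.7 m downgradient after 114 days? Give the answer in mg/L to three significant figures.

For a continuous step input, C/C₀ ≈ ½·erfc((x−vt)/(2√(Dt))).
vt = 0.310 × 114 = 35.34 m and 2√(Dt) = 2√(0.0319 × 114) = 3.814 m.
Argument (x−vt)/(2√(Dt)) = (39.7 − 35.34)/3.814 = 1.143; ½·erfc(1.143) = 0.05300.
C = 9.29 × 0.05300 = 0.492 mg/L.

0.492 mg/L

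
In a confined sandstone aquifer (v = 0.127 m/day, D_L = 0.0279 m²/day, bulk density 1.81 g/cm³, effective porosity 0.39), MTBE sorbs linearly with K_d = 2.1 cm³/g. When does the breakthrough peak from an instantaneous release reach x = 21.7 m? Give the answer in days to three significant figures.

1820 days

Retardation factor R = 1 + ρ_b·K_d/n = 1 + 1.81 × 2.1/0.39 = 10.75.
Sorption retards both mechanisms: v_R = v/R = 0.01181 m/day, D_R = D/R = 0.002595 m²/day.
Peak time from v_R²t² + 2D_R t − x² = 0: t = (√(D_R² + v_R²x²) − D_R)/v_R².
√(D_R² + v_R²x²) = √(0.002595² + 0.01181² × 21.7²) = 0.2563; v_R² = 0.0001395.
t = (0.2563 − 0.002595)/0.0001395 = 1820 days.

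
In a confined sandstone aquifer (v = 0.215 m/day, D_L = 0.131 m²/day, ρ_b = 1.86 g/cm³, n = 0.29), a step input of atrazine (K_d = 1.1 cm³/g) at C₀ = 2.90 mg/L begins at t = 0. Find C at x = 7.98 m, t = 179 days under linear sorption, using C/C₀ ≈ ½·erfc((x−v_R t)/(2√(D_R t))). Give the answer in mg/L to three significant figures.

0.267 mg/L

Retardation factor R = 1 + ρ_b·K_d/n = 1 + 1.86 × 1.1/0.29 = 8.055.
Sorption retards both mechanisms: v_R = v/R = 0.02669 m/day, D_R = D/R = 0.01626 m²/day.
v_R·t = 0.02669 × 179 = 4.77751 m; 2√(D_R t) = 3.412 m; argument = (7.98 − 4.77751)/3.412 = 0.9386.
C = C₀ × ½·erfc(0.9386) = 2.90 × 0.09219 = 0.267 mg/L.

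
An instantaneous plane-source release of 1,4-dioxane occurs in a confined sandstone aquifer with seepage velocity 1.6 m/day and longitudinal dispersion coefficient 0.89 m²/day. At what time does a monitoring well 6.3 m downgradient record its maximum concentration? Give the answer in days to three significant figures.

For the 1D instantaneous-source solution, setting ∂C/∂t = 0 at fixed x gives v²t² + 2Dt − x² = 0, so t = (√(D² + v²x²) − D)/v².
√(D² + v²x²) = √(0.89² + 1.6² × 6.3²) = 10.12; v² = 2.56.
t = (10.12 − 0.89)/2.56 = 3.61 days (vs. the pure-advection estimate x/v = 3.94 d).

3.61 days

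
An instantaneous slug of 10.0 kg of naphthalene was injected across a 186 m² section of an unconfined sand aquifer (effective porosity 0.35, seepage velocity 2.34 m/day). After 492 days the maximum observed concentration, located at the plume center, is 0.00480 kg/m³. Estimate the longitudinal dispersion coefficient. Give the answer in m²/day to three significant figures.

0.166 m²/day

At the plume center C_max = M/(n_e·A·√(4πDt)), so D = M²/(4πt·(n_e·A·C_max)²).
n_e·A·C_max = 0.35 × 186 × 0.00480 = 0.3125 kg/m.
D = 10.0²/(4π × 492 × 0.3125²) = 0.166 m²/day.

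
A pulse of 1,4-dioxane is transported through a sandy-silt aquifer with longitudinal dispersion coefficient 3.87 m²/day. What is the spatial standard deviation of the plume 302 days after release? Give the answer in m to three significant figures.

48.3 m

Dispersive spreading gives a Gaussian with σ² = 2Dt; advection only shifts the center.
σ = √(2 × 3.87 × 302) = 48.3 m.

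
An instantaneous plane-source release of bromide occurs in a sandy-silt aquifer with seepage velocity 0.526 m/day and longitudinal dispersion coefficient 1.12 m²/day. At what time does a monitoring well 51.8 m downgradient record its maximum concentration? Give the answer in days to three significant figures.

94.5 days

For the 1D instantaneous-source solution, setting ∂C/∂t = 0 at fixed x gives v²t² + 2Dt − x² = 0, so t = (√(D² + v²x²) − D)/v².
√(D² + v²x²) = √(1.12² + 0.526² × 51.8²) = 27.27; v² = 0.276676.
t = (27.27 − 1.12)/0.276676 = 94.5 days (vs. the pure-advection estimate x/v = 98.5 d).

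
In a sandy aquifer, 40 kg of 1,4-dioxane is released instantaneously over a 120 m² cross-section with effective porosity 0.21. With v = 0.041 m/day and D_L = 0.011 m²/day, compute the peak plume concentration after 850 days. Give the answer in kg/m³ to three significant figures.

The peak of an instantaneous 1D plume sits at x = vt; there the Gaussian factor is 1 and C_max = M/(n_e·A·√(4πDt)), where n_e·A is the pore area the mass is dissolved in.
√(4πDt) = √(4π × 0.011 × 850) = 10.84 m, so C_max = 40/(0.21 × 120 × 10.84) = 0.146 kg/m³.

0.146 kg/m³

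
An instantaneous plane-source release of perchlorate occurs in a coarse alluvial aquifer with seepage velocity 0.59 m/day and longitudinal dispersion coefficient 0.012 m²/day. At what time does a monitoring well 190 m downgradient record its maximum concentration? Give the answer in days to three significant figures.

322 days

For the 1D instantaneous-source solution, setting ∂C/∂t = 0 at fixed x gives v²t² + 2Dt − x² = 0, so t = (√(D² + v²x²) − D)/v².
√(D² + v²x²) = √(0.012² + 0.59² × 190²) = 112.1; v² = 0.3481.
t = (112.1 − 0.012)/0.3481 = 322 days (vs. the pure-advection estimate x/v = 322 d).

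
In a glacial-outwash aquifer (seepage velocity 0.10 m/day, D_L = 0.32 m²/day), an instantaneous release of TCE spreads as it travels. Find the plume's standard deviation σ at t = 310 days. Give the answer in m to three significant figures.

Dispersive spreading gives a Gaussian with σ² = 2Dt; advection only shifts the center.
σ = √(2 × 0.32 × 310) = 14.1 m.

14.1 m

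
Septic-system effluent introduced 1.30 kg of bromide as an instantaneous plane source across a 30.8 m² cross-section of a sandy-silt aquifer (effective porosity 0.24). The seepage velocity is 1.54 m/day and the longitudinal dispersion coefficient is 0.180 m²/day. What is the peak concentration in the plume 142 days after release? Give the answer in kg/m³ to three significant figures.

0.00981 kg/m³

The peak of an instantaneous 1D plume sits at x = vt; there the Gaussian factor is 1 and C_max = M/(n_e·A·√(4πDt)), where n_e·A is the pore area the mass is dissolved in.
√(4πDt) = √(4π × 0.180 × 142) = 17.92 m, so C_max = 1.30/(0.24 × 30.8 × 17.92) = 0.00981 kg/m³.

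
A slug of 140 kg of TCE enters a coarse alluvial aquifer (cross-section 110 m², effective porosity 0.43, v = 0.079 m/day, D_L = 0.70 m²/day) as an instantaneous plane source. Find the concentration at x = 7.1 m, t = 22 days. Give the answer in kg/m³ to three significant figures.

0.133 kg/m³

For an instantaneous plane source, C(x,t) = M/(n_e·A·√(4πDt)) · exp(−(x−vt)²/(4Dt)), with n_e·A the pore (flow) area.
Plume center vt = 0.079 × 22 = 1.738 m, so the well at 7.1 m is 5.362 m downgradient of the peak.
√(4πDt) = 13.91 m, giving peak height M/(n_e·A·√(4πDt)) = 140/(0.43 × 110 × 13.91) = 0.2128 kg/m³.
(x−vt)²/(4Dt) = (5.362)²/(4 × 0.70 × 22) = 0.4667; exp(−0.4667) = 0.6271.
C = 0.2128 × 0.6271 = 0.133 kg/m³.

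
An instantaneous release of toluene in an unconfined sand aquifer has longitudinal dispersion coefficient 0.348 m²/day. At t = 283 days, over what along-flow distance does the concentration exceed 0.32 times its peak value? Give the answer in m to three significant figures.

42.4 m

The plume is Gaussian with σ = √(2Dt) = √(2 × 0.348 × 283) = 14.03 m.
C/C_peak = exp(−Δx²/(2σ²)) = 0.32 ⇒ Δx = σ·√(−2 ln 0.32) = 14.03 × 1.510 = 21.19 m.
Width = 2Δx = 42.4 m.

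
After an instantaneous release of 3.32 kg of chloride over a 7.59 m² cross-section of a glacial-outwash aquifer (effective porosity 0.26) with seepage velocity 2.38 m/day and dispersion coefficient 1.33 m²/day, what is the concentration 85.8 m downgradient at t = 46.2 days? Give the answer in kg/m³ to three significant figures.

0.00564 kg/m³

For an instantaneous plane source, C(x,t) = M/(n_e·A·√(4πDt)) · exp(−(x−vt)²/(4Dt)), with n_e·A the pore (flow) area.
Plume center vt = 2.38 × 46.2 = 109.956 m, so the well at 85.8 m is 24.156 m upgradient of the peak.
√(4πDt) = 27.79 m, giving peak height M/(n_e·A·√(4πDt)) = 3.32/(0.26 × 7.59 × 27.79) = 0.06054 kg/m³.
(x−vt)²/(4Dt) = (-24.156)²/(4 × 1.33 × 46.2) = 2.374; exp(−2.374) = 0.09311.
C = 0.06054 × 0.09311 = 0.00564 kg/m³.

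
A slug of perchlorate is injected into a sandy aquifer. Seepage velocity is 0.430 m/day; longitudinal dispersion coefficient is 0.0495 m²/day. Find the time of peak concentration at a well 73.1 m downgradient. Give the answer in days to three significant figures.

170 days

For the 1D instantaneous-source solution, setting ∂C/∂t = 0 at fixed x gives v²t² + 2Dt − x² = 0, so t = (√(D² + v²x²) − D)/v².
√(D² + v²x²) = √(0.0495² + 0.430² × 73.1²) = 31.43; v² = 0.1849.
t = (31.43 − 0.0495)/0.1849 = 170 days (vs. the pure-advection estimate x/v = 170 d).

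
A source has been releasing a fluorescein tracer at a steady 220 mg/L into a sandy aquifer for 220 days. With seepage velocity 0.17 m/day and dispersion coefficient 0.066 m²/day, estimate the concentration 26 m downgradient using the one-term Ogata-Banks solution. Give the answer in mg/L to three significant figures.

For a continuous step input, C/C₀ ≈ ½·erfc((x−vt)/(2√(Dt))).
vt = 0.17 × 220 = 37.4 m and 2√(Dt) = 2√(0.066 × 220) = 7.621 m.
Argument (x−vt)/(2√(Dt)) = (26 − 37.4)/7.621 = -1.496; ½·erfc(-1.496) = 0.9828.
C = 220 × 0.9828 = 216 mg/L.

216 mg/L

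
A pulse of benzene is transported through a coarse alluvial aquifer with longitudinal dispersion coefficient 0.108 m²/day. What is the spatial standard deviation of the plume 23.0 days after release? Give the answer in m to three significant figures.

2.23 m

Dispersive spreading gives a Gaussian with σ² = 2Dt; advection only shifts the center.
σ = √(2 × 0.108 × 23.0) = 2.23 m.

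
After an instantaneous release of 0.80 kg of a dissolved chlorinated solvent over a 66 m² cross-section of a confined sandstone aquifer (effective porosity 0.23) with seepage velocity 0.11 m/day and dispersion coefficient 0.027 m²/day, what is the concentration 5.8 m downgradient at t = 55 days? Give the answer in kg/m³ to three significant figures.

For an instantaneous plane source, C(x,t) = M/(n_e·A·√(4πDt)) · exp(−(x−vt)²/(4Dt)), with n_e·A the pore (flow) area.
Plume center vt = 0.11 × 55 = 6.05 m, so the well at 5.8 m is 0.25 m upgradient of the peak.
√(4πDt) = 4.320 m, giving peak height M/(n_e·A·√(4πDt)) = 0.80/(0.23 × 66 × 4.320) = 0.01220 kg/m³.
(x−vt)²/(4Dt) = (-0.25)²/(4 × 0.027 × 55) = 0.01052; exp(−0.01052) = 0.9895.
C = 0.01220 × 0.9895 = 0.0121 kg/m³.

0.0121 kg/m³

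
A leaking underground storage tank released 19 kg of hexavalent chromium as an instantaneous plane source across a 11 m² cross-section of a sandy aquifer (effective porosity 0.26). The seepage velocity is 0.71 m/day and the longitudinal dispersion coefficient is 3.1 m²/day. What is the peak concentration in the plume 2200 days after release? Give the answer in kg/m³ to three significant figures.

0.0227 kg/m³

The peak of an instantaneous 1D plume sits at x = vt; there the Gaussian factor is 1 and C_max = M/(n_e·A·√(4πDt)), where n_e·A is the pore area the mass is dissolved in.
√(4πDt) = √(4π × 3.1 × 2200) = 292.8 m, so C_max = 19/(0.26 × 11 × 292.8) = 0.0227 kg/m³.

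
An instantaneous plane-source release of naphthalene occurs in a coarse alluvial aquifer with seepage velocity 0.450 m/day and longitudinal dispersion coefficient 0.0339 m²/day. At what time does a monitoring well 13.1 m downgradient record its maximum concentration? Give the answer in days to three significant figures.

For the 1D instantaneous-source solution, setting ∂C/∂t = 0 at fixed x gives v²t² + 2Dt − x² = 0, so t = (√(D² + v²x²) − D)/v².
√(D² + v²x²) = √(0.0339² + 0.450² × 13.1²) = 5.895; v² = 0.2025.
t = (5.895 − 0.0339)/0.2025 = 28.9 days (vs. the pure-advection estimate x/v = 29.1 d).

28.9 days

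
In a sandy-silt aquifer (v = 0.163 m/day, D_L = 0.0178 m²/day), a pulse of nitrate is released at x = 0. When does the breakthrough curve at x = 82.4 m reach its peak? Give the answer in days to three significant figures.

For the 1D instantaneous-source solution, setting ∂C/∂t = 0 at fixed x gives v²t² + 2Dt − x² = 0, so t = (√(D² + v²x²) − D)/v².
√(D² + v²x²) = √(0.0178² + 0.163² × 82.4²) = 13.43; v² = 0.026569.
t = (13.43 − 0.0178)/0.026569 = 505 days (vs. the pure-advection estimate x/v = 506 d).

505 days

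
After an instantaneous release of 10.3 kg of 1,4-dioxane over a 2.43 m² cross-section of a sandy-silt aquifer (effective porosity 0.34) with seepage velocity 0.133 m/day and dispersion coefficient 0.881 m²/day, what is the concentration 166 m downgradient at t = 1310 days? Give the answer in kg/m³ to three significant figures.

For an instantaneous plane source, C(x,t) = M/(n_e·A·√(4πDt)) · exp(−(x−vt)²/(4Dt)), with n_e·A the pore (flow) area.
Plume center vt = 0.133 × 1310 = 174.23 m, so the well at 166 m is 8.23 m upgradient of the peak.
√(4πDt) = 120.4 m, giving peak height M/(n_e·A·√(4πDt)) = 10.3/(0.34 × 2.43 × 120.4) = 0.1035 kg/m³.
(x−vt)²/(4Dt) = (-8.23)²/(4 × 0.881 × 1310) = 0.01467; exp(−0.01467) = 0.9854.
C = 0.1035 × 0.9854 = 0.102 kg/m³.

0.102 kg/m³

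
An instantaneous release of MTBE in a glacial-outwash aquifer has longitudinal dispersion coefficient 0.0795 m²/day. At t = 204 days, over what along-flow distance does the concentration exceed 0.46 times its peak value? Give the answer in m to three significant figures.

The plume is Gaussian with σ = √(2Dt) = √(2 × 0.0795 × 204) = 5.695 m.
C/C_peak = exp(−Δx²/(2σ²)) = 0.46 ⇒ Δx = σ·√(−2 ln 0.46) = 5.695 × 1.246 = 7.096 m.
Width = 2Δx = 14.2 m.

14.2 m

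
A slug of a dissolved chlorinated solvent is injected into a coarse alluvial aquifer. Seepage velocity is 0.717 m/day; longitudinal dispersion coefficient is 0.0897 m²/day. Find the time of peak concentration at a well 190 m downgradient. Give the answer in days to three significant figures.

For the 1D instantaneous-source solution, setting ∂C/∂t = 0 at fixed x gives v²t² + 2Dt − x² = 0, so t = (√(D² + v²x²) − D)/v².
√(D² + v²x²) = √(0.0897² + 0.717² × 190²) = 136.2; v² = 0.514089.
t = (136.2 − 0.0897)/0.514089 = 265 days (vs. the pure-advection estimate x/v = 265 d).

265 days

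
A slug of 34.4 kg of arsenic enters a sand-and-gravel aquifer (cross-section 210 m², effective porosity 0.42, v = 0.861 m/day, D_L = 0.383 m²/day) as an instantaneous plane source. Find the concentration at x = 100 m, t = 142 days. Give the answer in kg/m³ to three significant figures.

0.00153 kg/m³

For an instantaneous plane source, C(x,t) = M/(n_e·A·√(4πDt)) · exp(−(x−vt)²/(4Dt)), with n_e·A the pore (flow) area.
Plume center vt = 0.861 × 142 = 122.262 m, so the well at 100 m is 22.262 m upgradient of the peak.
√(4πDt) = 26.14 m, giving peak height M/(n_e·A·√(4πDt)) = 34.4/(0.42 × 210 × 26.14) = 0.01492 kg/m³.
(x−vt)²/(4Dt) = (-22.262)²/(4 × 0.383 × 142) = 2.278; exp(−2.278) = 0.1025.
C = 0.01492 × 0.1025 = 0.00153 kg/m³.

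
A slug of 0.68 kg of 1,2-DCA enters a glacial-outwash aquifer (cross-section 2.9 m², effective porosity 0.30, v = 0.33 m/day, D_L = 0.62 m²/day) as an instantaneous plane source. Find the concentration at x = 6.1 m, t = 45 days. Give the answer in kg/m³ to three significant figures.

For an instantaneous plane source, C(x,t) = M/(n_e·A·√(4πDt)) · exp(−(x−vt)²/(4Dt)), with n_e·A the pore (flow) area.
Plume center vt = 0.33 × 45 = 14.85 m, so the well at 6.1 m is 8.75 m upgradient of the peak.
√(4πDt) = 18.72 m, giving peak height M/(n_e·A·√(4πDt)) = 0.68/(0.30 × 2.9 × 18.72) = 0.04175 kg/m³.
(x−vt)²/(4Dt) = (-8.75)²/(4 × 0.62 × 45) = 0.6860; exp(−0.6860) = 0.5036.
C = 0.04175 × 0.5036 = 0.0210 kg/m³.

0.0210 kg/m³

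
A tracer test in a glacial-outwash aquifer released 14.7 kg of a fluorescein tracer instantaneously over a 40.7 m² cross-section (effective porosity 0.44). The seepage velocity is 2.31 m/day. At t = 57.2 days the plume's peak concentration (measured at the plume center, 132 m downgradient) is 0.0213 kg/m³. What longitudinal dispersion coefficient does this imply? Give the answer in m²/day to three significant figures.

2.07 m²/day

At the plume center C_max = M/(n_e·A·√(4πDt)), so D = M²/(4πt·(n_e·A·C_max)²).
n_e·A·C_max = 0.44 × 40.7 × 0.0213 = 0.3814 kg/m.
D = 14.7²/(4π × 57.2 × 0.3814²) = 2.07 m²/day.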